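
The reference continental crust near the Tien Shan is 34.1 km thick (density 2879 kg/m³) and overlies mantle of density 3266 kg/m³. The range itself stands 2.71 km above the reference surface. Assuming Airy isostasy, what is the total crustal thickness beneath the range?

Root depth r = h ρ_c / (ρ_m − ρ_c) = 2.71 km × 2879 / 387 = 20.16 km.
Total thickness = T + h + r = 34.1 km + 2.71 km + 20.16 km = 57 km.

57 km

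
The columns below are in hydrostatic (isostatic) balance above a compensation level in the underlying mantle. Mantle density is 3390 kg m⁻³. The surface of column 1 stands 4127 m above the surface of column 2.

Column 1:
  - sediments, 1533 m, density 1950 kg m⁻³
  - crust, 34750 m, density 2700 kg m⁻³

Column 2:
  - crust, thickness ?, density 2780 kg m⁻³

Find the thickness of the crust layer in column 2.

20000 m

Take the compensation level at the base of the deeper column (depth z_c below the surface of column 1) and equate Σ ρ_i t_i down to z_c; mantle fills any gap and the z_c terms cancel.
Column 1: 1533×1950 + 34750×2700 + (z_c − 36283)×3390
Column 2: 4127×0 + x×2780 + (z_c − 4127 − 0 − x)×3390
The z_c×3390 term appears on both sides and cancels. Collect the known terms of each column as K = Σ(ρt)_known − 3390 × (depth of known layers): K_1 = 96814350 − 3390×36283 = −26185020; K_2 = 0 − 3390×(4127 + 0) = −13990530.
Balance: K_1 = K_2 − x×(3390 − 2780), so x = (K_2 − K_1)/(3390 − 2780) = 12194500/610 = 20000 m.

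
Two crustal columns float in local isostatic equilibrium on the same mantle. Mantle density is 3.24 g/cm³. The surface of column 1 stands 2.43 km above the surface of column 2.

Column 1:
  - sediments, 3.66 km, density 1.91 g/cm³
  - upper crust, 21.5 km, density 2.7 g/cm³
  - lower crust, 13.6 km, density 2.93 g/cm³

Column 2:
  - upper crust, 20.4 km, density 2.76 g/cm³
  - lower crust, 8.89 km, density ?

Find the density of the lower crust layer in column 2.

2.9 g/cm³

Take the compensation level at the base of the deeper column (depth z_c below the surface of column 1) and equate Σ ρ_i t_i down to z_c; mantle fills any gap and the z_c terms cancel.
Column 1: 3.66×1.91 + 21.5×2.7 + 13.6×2.93 + (z_c − 38.76)×3.24
Column 2: 2.43×0 + 20.4×2.76 + 8.89×ρ + (z_c − 2.43 − 29.29)×3.24
The z_c×3.24 term appears on both sides and cancels. Collect the known terms of each column as K = Σ(ρt)_known − 3.24 × (depth of known layers): K_1 = 104.8886 − 3.24×38.76 = −20.6938; K_2 = 56.304 − 3.24×(2.43 + 29.29) = −46.4688.
Balance: K_1 = K_2 + 8.89×ρ, so ρ = (K_1 − K_2)/8.89 = 25.775/8.89 = 2.9 g/cm³.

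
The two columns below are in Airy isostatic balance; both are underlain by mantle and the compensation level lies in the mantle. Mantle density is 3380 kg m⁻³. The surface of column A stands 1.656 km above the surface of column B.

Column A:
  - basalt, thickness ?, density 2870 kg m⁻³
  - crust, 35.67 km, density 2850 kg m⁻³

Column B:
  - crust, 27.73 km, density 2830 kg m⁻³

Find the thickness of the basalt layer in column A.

Take the compensation level at the base of the deeper column (depth z_c below the surface of column A) and equate Σ ρ_i t_i down to z_c; mantle fills any gap and the z_c terms cancel.
Column A: x×2870 + 35.67×2850 + (z_c − 35.67 − x)×3380
Column B: 1.656×0 + 27.73×2830 + (z_c − 1.656 − 27.73)×3380
The z_c×3380 term appears on both sides and cancels. Collect the known terms of each column as K = Σ(ρt)_known − 3380 × (depth of known layers): K_A = 101659.5 − 3380×35.67 = −18905.1; K_B = 78475.9 − 3380×(1.656 + 27.73) = −20848.78.
Balance: K_A − x×(3380 − 2870) = K_B, so x = (K_A − K_B)/(3380 − 2870) = 1943.68/510 = 3.81 km.

3.81 km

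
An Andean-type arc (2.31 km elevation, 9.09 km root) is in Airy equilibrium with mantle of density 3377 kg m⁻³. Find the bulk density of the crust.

2690 kg m⁻³

ρ_c h = (ρ_m − ρ_c) r → ρ_c (h + r) = ρ_m r → ρ_c = ρ_m r / (h + r).
ρ_c = 3377 × 9.09 km / (2.31 km + 9.09 km) = 2690 kg m⁻³.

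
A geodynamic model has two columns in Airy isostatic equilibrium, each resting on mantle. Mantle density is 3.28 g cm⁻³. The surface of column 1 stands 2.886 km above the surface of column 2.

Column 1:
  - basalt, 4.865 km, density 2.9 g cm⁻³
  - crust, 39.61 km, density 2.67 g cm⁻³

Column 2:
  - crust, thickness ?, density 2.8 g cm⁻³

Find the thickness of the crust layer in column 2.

34.5 km

Take the compensation level at the base of the deeper column (depth z_c below the surface of column 1) and equate Σ ρ_i t_i down to z_c; mantle fills any gap and the z_c terms cancel.
Column 1: 4.865×2.9 + 39.61×2.67 + (z_c − 44.475)×3.28
Column 2: 2.886×0 + x×2.8 + (z_c − 2.886 − 0 − x)×3.28
The z_c×3.28 term appears on both sides and cancels. Collect the known terms of each column as K = Σ(ρt)_known − 3.28 × (depth of known layers): K_1 = 119.8672 − 3.28×44.475 = −26.0108; K_2 = 0 − 3.28×(2.886 + 0) = −9.46608.
Balance: K_1 = K_2 − x×(3.28 − 2.8), so x = (K_2 − K_1)/(3.28 − 2.8) = 16.5447/0.48 = 34.5 km.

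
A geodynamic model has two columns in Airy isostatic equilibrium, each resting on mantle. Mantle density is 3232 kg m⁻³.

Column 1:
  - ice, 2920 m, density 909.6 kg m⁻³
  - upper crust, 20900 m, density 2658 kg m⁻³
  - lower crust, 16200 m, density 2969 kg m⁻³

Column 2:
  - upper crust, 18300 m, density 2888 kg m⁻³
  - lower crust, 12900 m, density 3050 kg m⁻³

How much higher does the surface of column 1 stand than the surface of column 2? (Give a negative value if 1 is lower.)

4450 m

For any compensation level in the mantle, the mantle terms cancel and isostasy reduces to e = (Σt_1 − Σt_2) − (Σ(ρt)_1 − Σ(ρt)_2) / ρ_m.
Σt_1 = 40020 m; Σt_2 = 31200 m; Σ(ρt)_1 = 106306032; Σ(ρt)_2 = 92195400 (in m·kg m⁻³).
e = (40020 − 31200) − (106306032 − 92195400) / 3232 = 4450 m.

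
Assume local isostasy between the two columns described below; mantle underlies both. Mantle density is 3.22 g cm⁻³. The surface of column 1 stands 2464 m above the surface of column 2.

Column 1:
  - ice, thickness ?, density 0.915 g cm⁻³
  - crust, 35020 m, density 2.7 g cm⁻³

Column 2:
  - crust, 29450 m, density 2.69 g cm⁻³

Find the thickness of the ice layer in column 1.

Take the compensation level at the base of the deeper column (depth z_c below the surface of column 1) and equate Σ ρ_i t_i down to z_c; mantle fills any gap and the z_c terms cancel.
Column 1: x×0.915 + 35020×2.7 + (z_c − 35020 − x)×3.22
Column 2: 2464×0 + 29450×2.69 + (z_c − 2464 − 29450)×3.22
The z_c×3.22 term appears on both sides and cancels. Collect the known terms of each column as K = Σ(ρt)_known − 3.22 × (depth of known layers): K_1 = 94554 − 3.22×35020 = −18210.4; K_2 = 79220.5 − 3.22×(2464 + 29450) = −23542.58.
Balance: K_1 − x×(3.22 − 0.915) = K_2, so x = (K_1 − K_2)/(3.22 − 0.915) = 5332.18/2.305 = 2310 m.

2310 m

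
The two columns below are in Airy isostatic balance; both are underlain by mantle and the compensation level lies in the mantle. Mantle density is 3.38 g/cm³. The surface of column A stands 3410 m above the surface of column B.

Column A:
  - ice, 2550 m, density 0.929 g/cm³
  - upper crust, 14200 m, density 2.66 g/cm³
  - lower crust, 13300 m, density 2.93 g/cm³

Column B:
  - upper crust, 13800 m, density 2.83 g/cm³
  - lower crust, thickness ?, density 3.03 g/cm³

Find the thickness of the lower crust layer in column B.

9550 m

Take the compensation level at the base of the deeper column (depth z_c below the surface of column A) and equate Σ ρ_i t_i down to z_c; mantle fills any gap and the z_c terms cancel.
Column A: 2550×0.929 + 14200×2.66 + 13300×2.93 + (z_c − 30050)×3.38
Column B: 3410×0 + 13800×2.83 + x×3.03 + (z_c − 3410 − 13800 − x)×3.38
The z_c×3.38 term appears on both sides and cancels. Collect the known terms of each column as K = Σ(ρt)_known − 3.38 × (depth of known layers): K_A = 79109.95 − 3.38×30050 = −22459.05; K_B = 39054 − 3.38×(3410 + 13800) = −19115.8.
Balance: K_A = K_B − x×(3.38 − 3.03), so x = (K_B − K_A)/(3.38 − 3.03) = 3343.25/0.35 = 9550 m.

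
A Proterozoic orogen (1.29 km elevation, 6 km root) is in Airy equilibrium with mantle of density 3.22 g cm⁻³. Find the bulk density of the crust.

ρ_c h = (ρ_m − ρ_c) r → ρ_c (h + r) = ρ_m r → ρ_c = ρ_m r / (h + r).
ρ_c = 3.22 × 6 km / (1.29 km + 6 km) = 2.65 g cm⁻³.

2.65 g cm⁻³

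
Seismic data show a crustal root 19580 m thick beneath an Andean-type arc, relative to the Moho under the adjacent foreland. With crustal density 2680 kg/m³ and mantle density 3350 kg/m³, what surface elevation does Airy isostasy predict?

Isostatic balance requires: ρ_c h = (ρ_m − ρ_c) r.
h = r (ρ_m − ρ_c) / ρ_c = 19580 m × (3350 − 2680) / 2680 = 4900 m.

4900 m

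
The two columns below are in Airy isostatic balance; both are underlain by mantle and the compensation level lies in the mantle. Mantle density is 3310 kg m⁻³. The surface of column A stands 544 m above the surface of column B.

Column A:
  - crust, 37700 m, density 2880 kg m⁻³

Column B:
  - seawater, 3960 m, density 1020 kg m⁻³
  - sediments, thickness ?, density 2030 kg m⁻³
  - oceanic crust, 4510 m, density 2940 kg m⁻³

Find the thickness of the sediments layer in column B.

Take the compensation level at the base of the deeper column (depth z_c below the surface of column A) and equate Σ ρ_i t_i down to z_c; mantle fills any gap and the z_c terms cancel.
Column A: 37700×2880 + (z_c − 37700)×3310
Column B: 544×0 + 3960×1020 + x×2030 + 4510×2940 + (z_c − 544 − 8470 − x)×3310
The z_c×3310 term appears on both sides and cancels. Collect the known terms of each column as K = Σ(ρt)_known − 3310 × (depth of known layers): K_A = 108576000 − 3310×37700 = −16211000; K_B = 17298600 − 3310×(544 + 8470) = −12537740.
Balance: K_A = K_B − x×(3310 − 2030), so x = (K_B − K_A)/(3310 − 2030) = 3673260/1280 = 2870 m.

2870 m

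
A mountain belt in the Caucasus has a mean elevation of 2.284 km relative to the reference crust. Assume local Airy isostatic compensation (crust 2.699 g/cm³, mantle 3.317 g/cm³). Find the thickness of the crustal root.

9.97 km

By Archimedes' principle applied to the lithosphere: the weight of the topography is balanced by the buoyancy of the root, ρ_c h = (ρ_m − ρ_c) r.
r = h · ρ_c / (ρ_m − ρ_c) = 2.284 km × 2.699 / (3.317 − 2.699) = 9.97 km.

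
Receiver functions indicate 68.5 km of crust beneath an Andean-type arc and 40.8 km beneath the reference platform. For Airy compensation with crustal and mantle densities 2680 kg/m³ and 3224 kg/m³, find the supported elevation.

Excess crust Δ = 68.5 km − 40.8 km = 27.7 km, split between elevation h and root r with h + r = Δ.
Airy balance ρ_c h = (ρ_m − ρ_c) r gives r = h ρ_c/(ρ_m − ρ_c), so h (1 + ρ_c/(ρ_m − ρ_c)) = Δ, i.e. h = Δ (ρ_m − ρ_c)/ρ_m.
h = 27.7 km × 544/3224 = 4.67 km.

4.67 km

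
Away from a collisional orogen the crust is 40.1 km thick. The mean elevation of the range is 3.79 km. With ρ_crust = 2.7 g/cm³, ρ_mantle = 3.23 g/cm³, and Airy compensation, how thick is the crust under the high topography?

Root depth r = h ρ_c / (ρ_m − ρ_c) = 3.79 km × 2.7 / 0.53 = 19.31 km.
Total thickness = T + h + r = 40.1 km + 3.79 km + 19.31 km = 63.2 km.

63.2 km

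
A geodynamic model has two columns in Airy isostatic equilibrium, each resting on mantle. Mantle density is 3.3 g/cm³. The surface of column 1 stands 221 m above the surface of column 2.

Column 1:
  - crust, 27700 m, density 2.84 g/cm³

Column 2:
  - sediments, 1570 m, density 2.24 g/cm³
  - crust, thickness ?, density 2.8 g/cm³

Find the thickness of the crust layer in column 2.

Take the compensation level at the base of the deeper column (depth z_c below the surface of column 1) and equate Σ ρ_i t_i down to z_c; mantle fills any gap and the z_c terms cancel.
Column 1: 27700×2.84 + (z_c − 27700)×3.3
Column 2: 221×0 + 1570×2.24 + x×2.8 + (z_c − 221 − 1570 − x)×3.3
The z_c×3.3 term appears on both sides and cancels. Collect the known terms of each column as K = Σ(ρt)_known − 3.3 × (depth of known layers): K_1 = 78668 − 3.3×27700 = −12742; K_2 = 3516.8 − 3.3×(221 + 1570) = −2393.5.
Balance: K_1 = K_2 − x×(3.3 − 2.8), so x = (K_2 − K_1)/(3.3 − 2.8) = 10348.5/0.5 = 20700 m.

20700 m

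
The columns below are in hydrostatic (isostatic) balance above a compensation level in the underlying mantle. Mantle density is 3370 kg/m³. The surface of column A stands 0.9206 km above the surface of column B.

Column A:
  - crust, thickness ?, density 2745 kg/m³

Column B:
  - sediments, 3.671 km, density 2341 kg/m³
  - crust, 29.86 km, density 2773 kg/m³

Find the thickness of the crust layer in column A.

39.5 km

Take the compensation level at the base of the deeper column (depth z_c below the surface of column A) and equate Σ ρ_i t_i down to z_c; mantle fills any gap and the z_c terms cancel.
Column A: x×2745 + (z_c − 0 − x)×3370
Column B: 0.9206×0 + 3.671×2341 + 29.86×2773 + (z_c − 0.9206 − 33.531)×3370
The z_c×3370 term appears on both sides and cancels. Collect the known terms of each column as K = Σ(ρt)_known − 3370 × (depth of known layers): K_A = 0 − 3370×0 = 0; K_B = 91395.591 − 3370×(0.9206 + 33.531) = −24706.301.
Balance: K_A − x×(3370 − 2745) = K_B, so x = (K_A − K_B)/(3370 − 2745) = 24706.3/625 = 39.5 km.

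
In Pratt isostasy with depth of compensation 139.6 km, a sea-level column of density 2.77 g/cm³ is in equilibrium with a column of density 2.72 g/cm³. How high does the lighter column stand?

ρ_ref D = ρ (D + h) → h = D (ρ_ref − ρ)/ρ.
h = 139.6 km × (2.77 − 2.72)/2.72 = 2.57 km.

2.57 km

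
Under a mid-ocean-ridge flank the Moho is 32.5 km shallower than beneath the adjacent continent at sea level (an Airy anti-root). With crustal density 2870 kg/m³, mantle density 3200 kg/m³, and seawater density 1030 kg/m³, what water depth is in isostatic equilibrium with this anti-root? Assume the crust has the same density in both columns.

5.83 km

Replacing a thickness d of crust by seawater at the top must be balanced by replacing crust with mantle at the base: d (ρ_c − ρ_w) = a (ρ_m − ρ_c).
d = a (ρ_m − ρ_c)/(ρ_c − ρ_w) = 32.5 km × 330/1840 = 5.83 km.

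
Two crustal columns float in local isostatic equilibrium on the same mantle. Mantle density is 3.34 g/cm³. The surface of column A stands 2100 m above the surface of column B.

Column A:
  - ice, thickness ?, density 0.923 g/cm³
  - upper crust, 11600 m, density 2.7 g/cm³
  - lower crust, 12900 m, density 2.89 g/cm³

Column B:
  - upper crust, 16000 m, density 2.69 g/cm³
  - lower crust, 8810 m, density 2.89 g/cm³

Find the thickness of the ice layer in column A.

Take the compensation level at the base of the deeper column (depth z_c below the surface of column A) and equate Σ ρ_i t_i down to z_c; mantle fills any gap and the z_c terms cancel.
Column A: x×0.923 + 11600×2.7 + 12900×2.89 + (z_c − 24500 − x)×3.34
Column B: 2100×0 + 16000×2.69 + 8810×2.89 + (z_c − 2100 − 24810)×3.34
The z_c×3.34 term appears on both sides and cancels. Collect the known terms of each column as K = Σ(ρt)_known − 3.34 × (depth of known layers): K_A = 68601 − 3.34×24500 = −13229; K_B = 68500.9 − 3.34×(2100 + 24810) = −21378.5.
Balance: K_A − x×(3.34 − 0.923) = K_B, so x = (K_A − K_B)/(3.34 − 0.923) = 8149.5/2.417 = 3370 m.

3370 m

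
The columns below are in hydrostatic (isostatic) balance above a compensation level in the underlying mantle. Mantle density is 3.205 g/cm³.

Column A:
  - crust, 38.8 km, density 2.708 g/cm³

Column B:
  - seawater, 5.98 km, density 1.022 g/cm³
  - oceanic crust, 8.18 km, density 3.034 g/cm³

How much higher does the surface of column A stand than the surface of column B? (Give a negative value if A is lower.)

1.51 km

For any compensation level in the mantle, the mantle terms cancel and isostasy reduces to e = (Σt_A − Σt_B) − (Σ(ρt)_A − Σ(ρt)_B) / ρ_m.
Σt_A = 38.8 km; Σt_B = 14.16 km; Σ(ρt)_A = 105.0704; Σ(ρt)_B = 30.92968 (in km·g/cm³).
e = (38.8 − 14.16) − (105.0704 − 30.92968) / 3.205 = 1.51 km.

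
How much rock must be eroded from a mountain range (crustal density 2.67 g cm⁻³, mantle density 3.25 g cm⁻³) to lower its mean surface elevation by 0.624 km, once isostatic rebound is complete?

Net drop Δ = e − u = e − e ρ_c/ρ_m = e (ρ_m − ρ_c)/ρ_m.
e = Δ ρ_m/(ρ_m − ρ_c) = 0.624 km × 3.25/0.58 = 3.5 km.

3.5 km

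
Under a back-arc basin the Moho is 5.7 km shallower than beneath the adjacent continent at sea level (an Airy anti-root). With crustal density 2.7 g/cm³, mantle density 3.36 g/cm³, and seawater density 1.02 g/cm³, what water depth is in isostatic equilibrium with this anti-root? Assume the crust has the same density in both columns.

2.24 km

Replacing a thickness d of crust by seawater at the top must be balanced by replacing crust with mantle at the base: d (ρ_c − ρ_w) = a (ρ_m − ρ_c).
d = a (ρ_m − ρ_c)/(ρ_c − ρ_w) = 5.7 km × 0.66/1.68 = 2.24 km.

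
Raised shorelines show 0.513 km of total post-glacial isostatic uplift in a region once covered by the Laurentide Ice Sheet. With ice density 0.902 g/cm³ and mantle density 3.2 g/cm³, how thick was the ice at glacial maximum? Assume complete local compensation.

u = t ρ_ice/ρ_m → t = u ρ_m/ρ_ice = 0.513 km × 3.2/0.902 = 1.82 km.

1.82 km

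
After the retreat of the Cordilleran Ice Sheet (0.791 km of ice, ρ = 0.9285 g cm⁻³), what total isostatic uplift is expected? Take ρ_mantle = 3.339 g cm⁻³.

0.22 km

Removing the load lets mantle flow back in; uplift u satisfies ρ_ice t = ρ_m u.
u = t ρ_ice/ρ_m = 0.791 km × 0.9285/3.339 = 0.22 km.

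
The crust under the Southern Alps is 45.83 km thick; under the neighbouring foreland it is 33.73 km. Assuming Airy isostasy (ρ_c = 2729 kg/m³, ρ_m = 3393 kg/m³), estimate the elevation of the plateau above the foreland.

Excess crust Δ = 45.83 km − 33.73 km = 12.1 km, split between elevation h and root r with h + r = Δ.
Airy balance ρ_c h = (ρ_m − ρ_c) r gives r = h ρ_c/(ρ_m − ρ_c), so h (1 + ρ_c/(ρ_m − ρ_c)) = Δ, i.e. h = Δ (ρ_m − ρ_c)/ρ_m.
h = 12.1 km × 664/3393 = 2.37 km.

2.37 km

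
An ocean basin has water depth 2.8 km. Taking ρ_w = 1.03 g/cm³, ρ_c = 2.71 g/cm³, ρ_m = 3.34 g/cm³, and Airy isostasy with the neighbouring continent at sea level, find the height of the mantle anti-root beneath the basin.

7.47 km

For local isostatic compensation: replacing crust with seawater at the top is compensated by replacing crust with mantle at the base: d (ρ_c − ρ_w) = a (ρ_m − ρ_c).
a = d (ρ_c − ρ_w)/(ρ_m − ρ_c) = 2.8 km × 1.68/0.63 = 7.47 km.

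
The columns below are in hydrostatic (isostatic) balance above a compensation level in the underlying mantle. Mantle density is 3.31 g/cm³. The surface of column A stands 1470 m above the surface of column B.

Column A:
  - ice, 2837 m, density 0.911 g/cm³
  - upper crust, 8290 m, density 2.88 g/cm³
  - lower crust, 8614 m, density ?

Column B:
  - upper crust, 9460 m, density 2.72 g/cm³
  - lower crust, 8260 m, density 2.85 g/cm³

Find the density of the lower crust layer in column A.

Take the compensation level at the base of the deeper column (depth z_c below the surface of column A) and equate Σ ρ_i t_i down to z_c; mantle fills any gap and the z_c terms cancel.
Column A: 2837×0.911 + 8290×2.88 + 8614×ρ + (z_c − 19741)×3.31
Column B: 1470×0 + 9460×2.72 + 8260×2.85 + (z_c − 1470 − 17720)×3.31
The z_c×3.31 term appears on both sides and cancels. Collect the known terms of each column as K = Σ(ρt)_known − 3.31 × (depth of known layers): K_A = 26459.707 − 3.31×19741 = −38883.003; K_B = 49272.2 − 3.31×(1470 + 17720) = −14246.7.
Balance: K_A + 8614×ρ = K_B, so ρ = (K_B − K_A)/8614 = 24636.3/8614 = 2.86 g/cm³.

2.86 g/cm³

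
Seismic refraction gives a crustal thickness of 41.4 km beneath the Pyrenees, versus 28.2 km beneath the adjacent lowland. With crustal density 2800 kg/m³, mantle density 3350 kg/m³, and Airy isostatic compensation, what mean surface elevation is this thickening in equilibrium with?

Excess crust Δ = 41.4 km − 28.2 km = 13.2 km, split between elevation h and root r with h + r = Δ.
Airy balance ρ_c h = (ρ_m − ρ_c) r gives r = h ρ_c/(ρ_m − ρ_c), so h (1 + ρ_c/(ρ_m − ρ_c)) = Δ, i.e. h = Δ (ρ_m − ρ_c)/ρ_m.
h = 13.2 km × 550/3350 = 2.17 km.

2.17 km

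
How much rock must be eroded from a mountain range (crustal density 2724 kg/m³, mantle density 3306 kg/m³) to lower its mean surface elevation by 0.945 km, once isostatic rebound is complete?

Net drop Δ = e − u = e − e ρ_c/ρ_m = e (ρ_m − ρ_c)/ρ_m.
e = Δ ρ_m/(ρ_m − ρ_c) = 0.945 km × 3306/582 = 5.37 km.

5.37 km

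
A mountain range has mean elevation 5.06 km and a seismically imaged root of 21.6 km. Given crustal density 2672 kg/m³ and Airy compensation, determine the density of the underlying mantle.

Airy balance: ρ_c h = (ρ_m − ρ_c) r → ρ_m = ρ_c (1 + h/r).
ρ_m = 2672 × (1 + 5.06 km/21.6 km) = 3300 kg/m³.

3300 kg/m³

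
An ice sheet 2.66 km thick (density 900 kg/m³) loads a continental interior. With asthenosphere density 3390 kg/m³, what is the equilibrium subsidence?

0.706 km

In Airy isostatic equilibrium: the ice load ρ_ice t is balanced by mantle displaced below, ρ_m s.
s = t ρ_ice / ρ_m = 2.66 km × 900/3390 = 0.706 km.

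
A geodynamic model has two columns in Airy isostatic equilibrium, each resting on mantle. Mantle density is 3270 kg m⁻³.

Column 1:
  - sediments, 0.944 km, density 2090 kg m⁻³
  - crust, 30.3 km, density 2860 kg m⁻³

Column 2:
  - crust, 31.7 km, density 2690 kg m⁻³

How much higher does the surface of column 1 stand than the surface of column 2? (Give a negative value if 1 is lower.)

For any compensation level in the mantle, the mantle terms cancel and isostasy reduces to e = (Σt_1 − Σt_2) − (Σ(ρt)_1 − Σ(ρt)_2) / ρ_m.
Σt_1 = 31.244 km; Σt_2 = 31.7 km; Σ(ρt)_1 = 88630.96; Σ(ρt)_2 = 85273 (in km·kg m⁻³).
e = (31.244 − 31.7) − (88630.96 − 85273) / 3270 = −1.48 km.

−1.48 km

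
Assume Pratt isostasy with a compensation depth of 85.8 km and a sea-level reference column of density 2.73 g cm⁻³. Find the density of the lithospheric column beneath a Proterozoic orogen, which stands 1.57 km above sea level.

Pratt balance: ρ_ref D = ρ (D + h).
ρ = ρ_ref D/(D + h) = 2.73 × 85.8 km/(85.8 km + 1.57 km) = 2.68 g cm⁻³.

2.68 g cm⁻³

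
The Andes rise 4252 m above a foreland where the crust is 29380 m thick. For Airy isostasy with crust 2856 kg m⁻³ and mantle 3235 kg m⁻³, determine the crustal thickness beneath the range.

Root depth r = h ρ_c / (ρ_m − ρ_c) = 4252 m × 2856 / 379 = 32040 m.
Total thickness = T + h + r = 29380 m + 4252 m + 32040 m = 65700 m.

65700 m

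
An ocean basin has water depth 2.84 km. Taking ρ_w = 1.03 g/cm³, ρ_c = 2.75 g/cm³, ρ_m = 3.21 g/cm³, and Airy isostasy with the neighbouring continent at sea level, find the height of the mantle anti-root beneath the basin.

10.6 km

In Airy isostatic equilibrium: replacing crust with seawater at the top is compensated by replacing crust with mantle at the base: d (ρ_c − ρ_w) = a (ρ_m − ρ_c).
a = d (ρ_c − ρ_w)/(ρ_m − ρ_c) = 2.84 km × 1.72/0.46 = 10.6 km.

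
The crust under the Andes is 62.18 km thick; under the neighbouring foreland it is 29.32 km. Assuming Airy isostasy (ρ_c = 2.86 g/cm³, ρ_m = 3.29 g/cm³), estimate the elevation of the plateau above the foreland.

Excess crust Δ = 62.18 km − 29.32 km = 32.86 km, split between elevation h and root r with h + r = Δ.
Airy balance ρ_c h = (ρ_m − ρ_c) r gives r = h ρ_c/(ρ_m − ρ_c), so h (1 + ρ_c/(ρ_m − ρ_c)) = Δ, i.e. h = Δ (ρ_m − ρ_c)/ρ_m.
h = 32.86 km × 0.43/3.29 = 4.29 km.

4.29 km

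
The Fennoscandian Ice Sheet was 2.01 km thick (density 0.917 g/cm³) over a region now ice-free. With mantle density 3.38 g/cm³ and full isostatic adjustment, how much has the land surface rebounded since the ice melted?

Removing the load lets mantle flow back in; uplift u satisfies ρ_ice t = ρ_m u.
u = t ρ_ice/ρ_m = 2.01 km × 0.917/3.38 = 0.545 km.

0.545 km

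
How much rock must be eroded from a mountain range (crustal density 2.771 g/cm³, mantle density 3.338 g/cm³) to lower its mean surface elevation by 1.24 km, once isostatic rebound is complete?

7.3 km

Net drop Δ = e − u = e − e ρ_c/ρ_m = e (ρ_m − ρ_c)/ρ_m.
e = Δ ρ_m/(ρ_m − ρ_c) = 1.24 km × 3.338/0.567 = 7.3 km.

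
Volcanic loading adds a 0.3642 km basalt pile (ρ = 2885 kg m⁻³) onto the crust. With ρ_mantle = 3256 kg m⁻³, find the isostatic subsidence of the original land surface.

0.323 km

Subaerial loading: s = t ρ_load / ρ_m.
s = 0.3642 km × 2885/3256 = 0.323 km.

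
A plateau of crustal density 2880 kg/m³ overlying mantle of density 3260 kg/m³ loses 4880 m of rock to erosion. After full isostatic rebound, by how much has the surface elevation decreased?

Rebound u = e ρ_c/ρ_m = 4880 m × 2880/3260 = 4311 m.
Net surface drop = e − u = 4880 m − 4311 m = e (ρ_m − ρ_c)/ρ_m = 569 m.

569 m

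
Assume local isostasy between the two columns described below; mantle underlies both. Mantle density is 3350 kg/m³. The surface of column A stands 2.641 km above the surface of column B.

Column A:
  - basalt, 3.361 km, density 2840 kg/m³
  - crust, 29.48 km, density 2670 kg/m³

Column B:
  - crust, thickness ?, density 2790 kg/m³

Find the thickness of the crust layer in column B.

Take the compensation level at the base of the deeper column (depth z_c below the surface of column A) and equate Σ ρ_i t_i down to z_c; mantle fills any gap and the z_c terms cancel.
Column A: 3.361×2840 + 29.48×2670 + (z_c − 32.841)×3350
Column B: 2.641×0 + x×2790 + (z_c − 2.641 − 0 − x)×3350
The z_c×3350 term appears on both sides and cancels. Collect the known terms of each column as K = Σ(ρt)_known − 3350 × (depth of known layers): K_A = 88256.84 − 3350×32.841 = −21760.51; K_B = 0 − 3350×(2.641 + 0) = −8847.35.
Balance: K_A = K_B − x×(3350 − 2790), so x = (K_B − K_A)/(3350 − 2790) = 12913.2/560 = 23.1 km.

23.1 km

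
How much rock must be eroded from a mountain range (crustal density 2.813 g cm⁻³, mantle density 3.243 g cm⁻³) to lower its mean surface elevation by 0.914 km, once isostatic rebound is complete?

Net drop Δ = e − u = e − e ρ_c/ρ_m = e (ρ_m − ρ_c)/ρ_m.
e = Δ ρ_m/(ρ_m − ρ_c) = 0.914 km × 3.243/0.43 = 6.89 km.

6.89 km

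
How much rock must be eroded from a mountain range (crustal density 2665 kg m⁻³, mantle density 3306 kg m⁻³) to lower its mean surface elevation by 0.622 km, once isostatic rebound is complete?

Net drop Δ = e − u = e − e ρ_c/ρ_m = e (ρ_m − ρ_c)/ρ_m.
e = Δ ρ_m/(ρ_m − ρ_c) = 0.622 km × 3306/641 = 3.21 km.

3.21 km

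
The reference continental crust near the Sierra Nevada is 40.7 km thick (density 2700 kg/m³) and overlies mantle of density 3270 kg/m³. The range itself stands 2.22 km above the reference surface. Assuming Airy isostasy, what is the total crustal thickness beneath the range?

Root depth r = h ρ_c / (ρ_m − ρ_c) = 2.22 km × 2700 / 570 = 10.52 km.
Total thickness = T + h + r = 40.7 km + 2.22 km + 10.52 km = 53.4 km.

53.4 km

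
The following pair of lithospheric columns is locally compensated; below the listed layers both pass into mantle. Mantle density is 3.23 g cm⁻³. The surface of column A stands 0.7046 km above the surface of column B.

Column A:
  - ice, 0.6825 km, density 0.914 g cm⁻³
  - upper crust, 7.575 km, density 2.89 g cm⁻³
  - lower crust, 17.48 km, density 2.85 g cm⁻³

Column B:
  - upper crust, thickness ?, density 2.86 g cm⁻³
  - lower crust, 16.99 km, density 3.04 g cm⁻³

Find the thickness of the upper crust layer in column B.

14.3 km

Take the compensation level at the base of the deeper column (depth z_c below the surface of column A) and equate Σ ρ_i t_i down to z_c; mantle fills any gap and the z_c terms cancel.
Column A: 0.6825×0.914 + 7.575×2.89 + 17.48×2.85 + (z_c − 25.7375)×3.23
Column B: 0.7046×0 + x×2.86 + 16.99×3.04 + (z_c − 0.7046 − 16.99 − x)×3.23
The z_c×3.23 term appears on both sides and cancels. Collect the known terms of each column as K = Σ(ρt)_known − 3.23 × (depth of known layers): K_A = 72.333555 − 3.23×25.7375 = −10.79857; K_B = 51.6496 − 3.23×(0.7046 + 16.99) = −5.503958.
Balance: K_A = K_B − x×(3.23 − 2.86), so x = (K_B − K_A)/(3.23 − 2.86) = 5.29461/0.37 = 14.3 km.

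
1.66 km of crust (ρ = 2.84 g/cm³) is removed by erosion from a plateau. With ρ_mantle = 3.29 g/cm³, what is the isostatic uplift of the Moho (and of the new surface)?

Unloading: uplift u = e ρ_c/ρ_m = 1.66 km × 2.84/3.29 = 1.43 km.

1.43 km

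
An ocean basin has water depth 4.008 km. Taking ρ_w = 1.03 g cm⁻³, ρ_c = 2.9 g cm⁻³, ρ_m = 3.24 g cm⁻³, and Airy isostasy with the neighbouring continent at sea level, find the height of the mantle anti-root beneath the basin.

In Airy isostatic equilibrium: replacing crust with seawater at the top is compensated by replacing crust with mantle at the base: d (ρ_c − ρ_w) = a (ρ_m − ρ_c).
a = d (ρ_c − ρ_w)/(ρ_m − ρ_c) = 4.008 km × 1.87/0.34 = 22 km.

22 km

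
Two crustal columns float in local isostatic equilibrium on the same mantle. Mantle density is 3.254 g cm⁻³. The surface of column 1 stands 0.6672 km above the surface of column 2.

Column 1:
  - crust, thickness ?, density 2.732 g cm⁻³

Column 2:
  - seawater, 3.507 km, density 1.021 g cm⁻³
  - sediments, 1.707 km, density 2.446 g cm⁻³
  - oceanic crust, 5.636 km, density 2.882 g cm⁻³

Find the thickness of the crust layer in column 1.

25.8 km

Take the compensation level at the base of the deeper column (depth z_c below the surface of column 1) and equate Σ ρ_i t_i down to z_c; mantle fills any gap and the z_c terms cancel.
Column 1: x×2.732 + (z_c − 0 − x)×3.254
Column 2: 0.6672×0 + 3.507×1.021 + 1.707×2.446 + 5.636×2.882 + (z_c − 0.6672 − 10.85)×3.254
The z_c×3.254 term appears on both sides and cancels. Collect the known terms of each column as K = Σ(ρt)_known − 3.254 × (depth of known layers): K_1 = 0 − 3.254×0 = 0; K_2 = 23.998921 − 3.254×(0.6672 + 10.85) = −13.4780478.
Balance: K_1 − x×(3.254 − 2.732) = K_2, so x = (K_1 − K_2)/(3.254 − 2.732) = 13.478/0.522 = 25.8 km.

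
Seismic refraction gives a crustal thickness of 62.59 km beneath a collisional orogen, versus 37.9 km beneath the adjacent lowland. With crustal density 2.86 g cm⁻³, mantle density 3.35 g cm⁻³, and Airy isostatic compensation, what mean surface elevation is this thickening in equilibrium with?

3.61 km

Excess crust Δ = 62.59 km − 37.9 km = 24.69 km, split between elevation h and root r with h + r = Δ.
Airy balance ρ_c h = (ρ_m − ρ_c) r gives r = h ρ_c/(ρ_m − ρ_c), so h (1 + ρ_c/(ρ_m − ρ_c)) = Δ, i.e. h = Δ (ρ_m − ρ_c)/ρ_m.
h = 24.69 km × 0.49/3.35 = 3.61 km.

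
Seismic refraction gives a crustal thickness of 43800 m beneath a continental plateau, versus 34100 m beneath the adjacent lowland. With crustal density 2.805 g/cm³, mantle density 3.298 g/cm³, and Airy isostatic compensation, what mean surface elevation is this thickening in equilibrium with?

Excess crust Δ = 43800 m − 34100 m = 9700 m, split between elevation h and root r with h + r = Δ.
Airy balance ρ_c h = (ρ_m − ρ_c) r gives r = h ρ_c/(ρ_m − ρ_c), so h (1 + ρ_c/(ρ_m − ρ_c)) = Δ, i.e. h = Δ (ρ_m − ρ_c)/ρ_m.
h = 9700 m × 0.493/3.298 = 1450 m.

1450 m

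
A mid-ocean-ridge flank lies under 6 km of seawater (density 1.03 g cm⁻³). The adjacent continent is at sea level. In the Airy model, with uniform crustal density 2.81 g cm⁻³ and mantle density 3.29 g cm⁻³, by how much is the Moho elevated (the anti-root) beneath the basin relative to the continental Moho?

By Archimedes' principle applied to the lithosphere: replacing crust with seawater at the top is compensated by replacing crust with mantle at the base: d (ρ_c − ρ_w) = a (ρ_m − ρ_c).
a = d (ρ_c − ρ_w)/(ρ_m − ρ_c) = 6 km × 1.78/0.48 = 22.2 km.

22.2 km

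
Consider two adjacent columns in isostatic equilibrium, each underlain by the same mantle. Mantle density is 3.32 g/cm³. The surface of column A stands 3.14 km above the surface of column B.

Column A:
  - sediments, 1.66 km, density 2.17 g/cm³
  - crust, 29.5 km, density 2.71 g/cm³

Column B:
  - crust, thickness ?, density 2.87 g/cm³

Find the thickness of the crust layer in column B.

Take the compensation level at the base of the deeper column (depth z_c below the surface of column A) and equate Σ ρ_i t_i down to z_c; mantle fills any gap and the z_c terms cancel.
Column A: 1.66×2.17 + 29.5×2.71 + (z_c − 31.16)×3.32
Column B: 3.14×0 + x×2.87 + (z_c − 3.14 − 0 − x)×3.32
The z_c×3.32 term appears on both sides and cancels. Collect the known terms of each column as K = Σ(ρt)_known − 3.32 × (depth of known layers): K_A = 83.5472 − 3.32×31.16 = −19.904; K_B = 0 − 3.32×(3.14 + 0) = −10.4248.
Balance: K_A = K_B − x×(3.32 − 2.87), so x = (K_B − K_A)/(3.32 − 2.87) = 9.4792/0.45 = 21.1 km.

21.1 km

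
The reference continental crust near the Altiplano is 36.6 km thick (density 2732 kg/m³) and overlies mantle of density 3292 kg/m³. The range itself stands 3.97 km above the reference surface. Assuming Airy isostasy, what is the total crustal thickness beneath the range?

Root depth r = h ρ_c / (ρ_m − ρ_c) = 3.97 km × 2732 / 560 = 19.37 km.
Total thickness = T + h + r = 36.6 km + 3.97 km + 19.37 km = 59.9 km.

59.9 km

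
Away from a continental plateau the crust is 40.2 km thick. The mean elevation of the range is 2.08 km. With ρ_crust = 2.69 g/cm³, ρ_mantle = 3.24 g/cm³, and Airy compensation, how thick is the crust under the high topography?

Root depth r = h ρ_c / (ρ_m − ρ_c) = 2.08 km × 2.69 / 0.55 = 10.17 km.
Total thickness = T + h + r = 40.2 km + 2.08 km + 10.17 km = 52.5 km.

52.5 km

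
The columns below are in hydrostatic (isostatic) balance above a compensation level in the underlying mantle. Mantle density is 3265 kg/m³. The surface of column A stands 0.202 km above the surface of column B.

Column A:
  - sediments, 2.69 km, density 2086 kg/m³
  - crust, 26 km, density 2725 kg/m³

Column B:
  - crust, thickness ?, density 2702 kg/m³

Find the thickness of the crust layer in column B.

29.4 km

Take the compensation level at the base of the deeper column (depth z_c below the surface of column A) and equate Σ ρ_i t_i down to z_c; mantle fills any gap and the z_c terms cancel.
Column A: 2.69×2086 + 26×2725 + (z_c − 28.69)×3265
Column B: 0.202×0 + x×2702 + (z_c − 0.202 − 0 − x)×3265
The z_c×3265 term appears on both sides and cancels. Collect the known terms of each column as K = Σ(ρt)_known − 3265 × (depth of known layers): K_A = 76461.34 − 3265×28.69 = −17211.51; K_B = 0 − 3265×(0.202 + 0) = −659.53.
Balance: K_A = K_B − x×(3265 − 2702), so x = (K_B − K_A)/(3265 − 2702) = 16552/563 = 29.4 km.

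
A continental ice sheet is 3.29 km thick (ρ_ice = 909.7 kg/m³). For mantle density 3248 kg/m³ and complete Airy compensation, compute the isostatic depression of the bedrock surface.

0.921 km

In Airy isostatic equilibrium: the ice load ρ_ice t is balanced by mantle displaced below, ρ_m s.
s = t ρ_ice / ρ_m = 3.29 km × 909.7/3248 = 0.921 km.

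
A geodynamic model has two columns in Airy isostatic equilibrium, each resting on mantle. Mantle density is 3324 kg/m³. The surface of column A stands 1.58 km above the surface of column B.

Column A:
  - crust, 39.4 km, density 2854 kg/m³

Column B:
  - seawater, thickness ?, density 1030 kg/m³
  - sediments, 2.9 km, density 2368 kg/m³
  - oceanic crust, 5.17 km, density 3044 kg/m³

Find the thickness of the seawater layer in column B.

Take the compensation level at the base of the deeper column (depth z_c below the surface of column A) and equate Σ ρ_i t_i down to z_c; mantle fills any gap and the z_c terms cancel.
Column A: 39.4×2854 + (z_c − 39.4)×3324
Column B: 1.58×0 + x×1030 + 2.9×2368 + 5.17×3044 + (z_c − 1.58 − 8.07 − x)×3324
The z_c×3324 term appears on both sides and cancels. Collect the known terms of each column as K = Σ(ρt)_known − 3324 × (depth of known layers): K_A = 112447.6 − 3324×39.4 = −18518; K_B = 22604.68 − 3324×(1.58 + 8.07) = −9471.92.
Balance: K_A = K_B − x×(3324 − 1030), so x = (K_B − K_A)/(3324 − 1030) = 9046.08/2294 = 3.94 km.

3.94 km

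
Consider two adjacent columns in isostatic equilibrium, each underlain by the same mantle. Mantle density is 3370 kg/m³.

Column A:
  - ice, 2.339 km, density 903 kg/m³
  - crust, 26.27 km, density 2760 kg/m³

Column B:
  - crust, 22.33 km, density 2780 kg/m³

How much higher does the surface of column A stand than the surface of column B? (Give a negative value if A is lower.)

2.56 km

For any compensation level in the mantle, the mantle terms cancel and isostasy reduces to e = (Σt_A − Σt_B) − (Σ(ρt)_A − Σ(ρt)_B) / ρ_m.
Σt_A = 28.609 km; Σt_B = 22.33 km; Σ(ρt)_A = 74617.317; Σ(ρt)_B = 62077.4 (in km·kg/m³).
e = (28.609 − 22.33) − (74617.317 − 62077.4) / 3370 = 2.56 km.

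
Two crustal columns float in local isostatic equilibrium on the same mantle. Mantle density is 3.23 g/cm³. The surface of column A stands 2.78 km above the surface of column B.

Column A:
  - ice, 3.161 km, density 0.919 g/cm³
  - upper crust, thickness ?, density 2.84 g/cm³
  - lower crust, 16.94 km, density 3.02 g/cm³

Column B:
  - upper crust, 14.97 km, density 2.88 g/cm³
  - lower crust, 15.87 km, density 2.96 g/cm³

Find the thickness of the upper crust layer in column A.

Take the compensation level at the base of the deeper column (depth z_c below the surface of column A) and equate Σ ρ_i t_i down to z_c; mantle fills any gap and the z_c terms cancel.
Column A: 3.161×0.919 + x×2.84 + 16.94×3.02 + (z_c − 20.101 − x)×3.23
Column B: 2.78×0 + 14.97×2.88 + 15.87×2.96 + (z_c − 2.78 − 30.84)×3.23
The z_c×3.23 term appears on both sides and cancels. Collect the known terms of each column as K = Σ(ρt)_known − 3.23 × (depth of known layers): K_A = 54.063759 − 3.23×20.101 = −10.862471; K_B = 90.0888 − 3.23×(2.78 + 30.84) = −18.5038.
Balance: K_A − x×(3.23 − 2.84) = K_B, so x = (K_A − K_B)/(3.23 − 2.84) = 7.64133/0.39 = 19.6 km.

19.6 km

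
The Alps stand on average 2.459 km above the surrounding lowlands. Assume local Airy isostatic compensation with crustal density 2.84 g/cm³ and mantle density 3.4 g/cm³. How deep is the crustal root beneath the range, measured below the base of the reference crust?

12.5 km

Equating mass per unit area of the two columns: the weight of the topography is balanced by the buoyancy of the root, ρ_c h = (ρ_m − ρ_c) r.
r = h · ρ_c / (ρ_m − ρ_c) = 2.459 km × 2.84 / (3.4 − 2.84) = 12.5 km.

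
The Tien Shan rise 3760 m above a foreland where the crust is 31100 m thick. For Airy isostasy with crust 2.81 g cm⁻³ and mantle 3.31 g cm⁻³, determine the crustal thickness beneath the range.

Root depth r = h ρ_c / (ρ_m − ρ_c) = 3760 m × 2.81 / 0.5 = 21130 m.
Total thickness = T + h + r = 31100 m + 3760 m + 21130 m = 56000 m.

56000 m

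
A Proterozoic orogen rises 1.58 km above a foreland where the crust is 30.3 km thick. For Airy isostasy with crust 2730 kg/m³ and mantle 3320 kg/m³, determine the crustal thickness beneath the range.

39.2 km

Root depth r = h ρ_c / (ρ_m − ρ_c) = 1.58 km × 2730 / 590 = 7.311 km.
Total thickness = T + h + r = 30.3 km + 1.58 km + 7.311 km = 39.2 km.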